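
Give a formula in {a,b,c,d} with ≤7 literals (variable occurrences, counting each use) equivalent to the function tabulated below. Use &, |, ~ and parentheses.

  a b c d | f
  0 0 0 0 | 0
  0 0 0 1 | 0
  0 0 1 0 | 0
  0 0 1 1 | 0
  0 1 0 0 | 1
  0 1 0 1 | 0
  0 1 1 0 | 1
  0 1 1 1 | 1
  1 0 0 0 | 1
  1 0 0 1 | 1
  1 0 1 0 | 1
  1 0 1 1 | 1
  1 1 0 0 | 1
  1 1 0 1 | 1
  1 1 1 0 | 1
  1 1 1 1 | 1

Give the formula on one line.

  (a | b) = 0000111111111111
  (c & b) = 0000001100000011
  ~b = 1111000011110000
  ((c & b) | ~b) = 1111001111110011
  (((c & b) | ~b) | a) = 1111001111111111
  ~d = 1010101010101010
  ((((c & b) | ~b) | a) | ~d) = 1111101111111111
  ((a | b) & ((((c & b) | ~b) | a) | ~d)) = 0000101111111111

((a | b) & ((((c & b) | ~b) | a) | ~d))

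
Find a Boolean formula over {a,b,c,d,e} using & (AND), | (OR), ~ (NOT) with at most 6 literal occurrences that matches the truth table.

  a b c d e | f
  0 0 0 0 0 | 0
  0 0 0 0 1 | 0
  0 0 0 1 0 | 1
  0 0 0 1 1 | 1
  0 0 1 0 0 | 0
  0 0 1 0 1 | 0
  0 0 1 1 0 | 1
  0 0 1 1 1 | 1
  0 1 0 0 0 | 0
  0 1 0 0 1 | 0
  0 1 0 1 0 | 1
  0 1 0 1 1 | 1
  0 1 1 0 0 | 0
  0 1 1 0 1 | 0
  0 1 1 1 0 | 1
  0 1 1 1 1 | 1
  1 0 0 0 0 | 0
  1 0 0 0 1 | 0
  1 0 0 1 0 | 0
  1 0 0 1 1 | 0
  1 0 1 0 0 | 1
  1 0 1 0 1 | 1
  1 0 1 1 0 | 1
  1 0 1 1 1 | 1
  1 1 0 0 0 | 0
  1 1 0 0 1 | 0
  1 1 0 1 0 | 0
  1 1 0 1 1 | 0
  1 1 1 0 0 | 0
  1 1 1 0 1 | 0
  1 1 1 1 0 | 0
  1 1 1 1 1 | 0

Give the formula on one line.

  ~a = 11111111111111110000000000000000
  ~b = 11111111000000001111111100000000
  (~b & c) = 00001111000000000000111100000000
  (a & (~b & c)) = 00000000000000000000111100000000
  (~a | (a & (~b & c))) = 11111111111111110000111100000000
  (a | d) = 00110011001100111111111111111111
  ((~a | (a & (~b & c))) & (a | d)) = 00110011001100110000111100000000

((~a | (a & (~b & c))) & (a | d))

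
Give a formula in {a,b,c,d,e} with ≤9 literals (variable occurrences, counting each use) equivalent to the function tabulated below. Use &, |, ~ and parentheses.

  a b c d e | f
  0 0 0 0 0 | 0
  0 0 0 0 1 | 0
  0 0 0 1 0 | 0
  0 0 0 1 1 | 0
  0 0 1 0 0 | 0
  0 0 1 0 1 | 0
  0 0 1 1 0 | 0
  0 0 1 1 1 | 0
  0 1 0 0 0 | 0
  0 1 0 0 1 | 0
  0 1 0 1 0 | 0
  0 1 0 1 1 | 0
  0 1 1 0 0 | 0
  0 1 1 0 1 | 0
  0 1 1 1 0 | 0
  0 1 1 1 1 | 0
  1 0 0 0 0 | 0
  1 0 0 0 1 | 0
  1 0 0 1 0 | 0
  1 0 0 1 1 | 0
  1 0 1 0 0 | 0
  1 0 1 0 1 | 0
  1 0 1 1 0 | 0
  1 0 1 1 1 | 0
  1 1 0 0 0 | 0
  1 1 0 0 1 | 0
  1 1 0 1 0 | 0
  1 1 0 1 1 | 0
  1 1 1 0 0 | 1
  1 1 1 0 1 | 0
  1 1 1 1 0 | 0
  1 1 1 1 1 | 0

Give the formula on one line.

(((b & ~d) & c) & ((~e & b) & (e | a)))

  ~d = 11001100110011001100110011001100
  (b & ~d) = 00000000110011000000000011001100
  ((b & ~d) & c) = 00000000000011000000000000001100
  ~e = 10101010101010101010101010101010
  (~e & b) = 00000000101010100000000010101010
  (e | a) = 01010101010101011111111111111111
  ((~e & b) & (e | a)) = 00000000000000000000000010101010
  (((b & ~d) & c) & ((~e & b) & (e | a))) = 00000000000000000000000000001000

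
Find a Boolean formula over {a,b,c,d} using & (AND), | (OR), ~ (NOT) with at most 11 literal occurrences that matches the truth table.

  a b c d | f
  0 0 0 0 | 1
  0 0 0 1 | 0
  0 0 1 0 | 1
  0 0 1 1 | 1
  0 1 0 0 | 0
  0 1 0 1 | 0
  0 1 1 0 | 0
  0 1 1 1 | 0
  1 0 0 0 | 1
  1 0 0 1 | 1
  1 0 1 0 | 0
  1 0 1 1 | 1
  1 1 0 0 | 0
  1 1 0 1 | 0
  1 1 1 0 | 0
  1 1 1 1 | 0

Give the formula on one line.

  ~d = 1010101010101010
  ~a = 1111111100000000
  (~d & ~a) = 1010101000000000
  ~c = 1100110011001100
  (d | ~c) = 1101110111011101
  ((~d & ~a) | (d | ~c)) = 1111111111011101
  (c | ~d) = 1011101110111011
  (a | (c | ~d)) = 1011101111111111
  (((~d & ~a) | (d | ~c)) & (a | (c | ~d))) = 1011101111011101
  ~b = 1111000011110000
  ((((~d & ~a) | (d | ~c)) & (a | (c | ~d))) & ~b) = 1011000011010000

((((~d & ~a) | (d | ~c)) & (a | (c | ~d))) & ~b)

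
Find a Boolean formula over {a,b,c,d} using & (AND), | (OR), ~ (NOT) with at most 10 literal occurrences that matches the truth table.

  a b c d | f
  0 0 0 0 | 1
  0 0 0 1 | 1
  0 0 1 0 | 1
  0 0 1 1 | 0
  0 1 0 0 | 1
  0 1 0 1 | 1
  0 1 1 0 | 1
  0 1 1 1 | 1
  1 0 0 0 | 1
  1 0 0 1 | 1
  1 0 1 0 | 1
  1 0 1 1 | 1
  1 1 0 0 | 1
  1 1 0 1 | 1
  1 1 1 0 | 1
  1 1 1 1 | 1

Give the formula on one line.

  ~b = 1111000011110000
  ~d = 1010101010101010
  (~b & ~d) = 1010000010100000
  (c | (~b & ~d)) = 1011001110110011
  ~a = 1111111100000000
  (~a | c) = 1111111100110011
  ((c | (~b & ~d)) | (~a | c)) = 1111111110110011
  (((c | (~b & ~d)) | (~a | c)) & a) = 0000000010110011
  ((((c | (~b & ~d)) | (~a | c)) & a) | ~d) = 1010101010111011
  ~c = 1100110011001100
  (~c | b) = 1100111111001111
  (((((c | (~b & ~d)) | (~a | c)) & a) | ~d) | (~c | b)) = 1110111111111111

(((((c | (~b & ~d)) | (~a | c)) & a) | ~d) | (~c | b))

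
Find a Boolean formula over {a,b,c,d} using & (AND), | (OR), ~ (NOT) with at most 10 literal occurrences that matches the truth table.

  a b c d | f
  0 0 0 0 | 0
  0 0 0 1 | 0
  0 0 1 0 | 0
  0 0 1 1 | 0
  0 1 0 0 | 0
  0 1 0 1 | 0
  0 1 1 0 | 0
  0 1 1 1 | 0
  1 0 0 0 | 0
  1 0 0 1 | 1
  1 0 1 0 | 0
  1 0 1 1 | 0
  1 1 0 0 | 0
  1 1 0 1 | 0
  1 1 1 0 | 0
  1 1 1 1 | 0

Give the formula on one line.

(((c & d) | (a & d)) & (~d | (~b & ~c)))

  (c & d) = 0001000100010001
  (a & d) = 0000000001010101
  ((c & d) | (a & d)) = 0001000101010101
  ~d = 1010101010101010
  ~b = 1111000011110000
  ~c = 1100110011001100
  (~b & ~c) = 1100000011000000
  (~d | (~b & ~c)) = 1110101011101010
  (((c & d) | (a & d)) & (~d | (~b & ~c))) = 0000000001000000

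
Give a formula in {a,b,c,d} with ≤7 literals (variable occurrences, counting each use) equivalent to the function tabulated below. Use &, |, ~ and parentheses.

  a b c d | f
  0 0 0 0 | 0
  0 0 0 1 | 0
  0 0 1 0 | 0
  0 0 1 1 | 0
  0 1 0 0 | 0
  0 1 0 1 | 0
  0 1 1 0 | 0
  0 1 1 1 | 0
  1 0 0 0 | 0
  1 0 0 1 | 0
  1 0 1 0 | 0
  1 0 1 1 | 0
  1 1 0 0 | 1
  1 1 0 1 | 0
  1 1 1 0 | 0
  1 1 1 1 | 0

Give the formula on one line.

((b & (a & (~c | d))) & ~d)

  ~c = 1100110011001100
  (~c | d) = 1101110111011101
  (a & (~c | d)) = 0000000011011101
  (b & (a & (~c | d))) = 0000000000001101
  ~d = 1010101010101010
  ((b & (a & (~c | d))) & ~d) = 0000000000001000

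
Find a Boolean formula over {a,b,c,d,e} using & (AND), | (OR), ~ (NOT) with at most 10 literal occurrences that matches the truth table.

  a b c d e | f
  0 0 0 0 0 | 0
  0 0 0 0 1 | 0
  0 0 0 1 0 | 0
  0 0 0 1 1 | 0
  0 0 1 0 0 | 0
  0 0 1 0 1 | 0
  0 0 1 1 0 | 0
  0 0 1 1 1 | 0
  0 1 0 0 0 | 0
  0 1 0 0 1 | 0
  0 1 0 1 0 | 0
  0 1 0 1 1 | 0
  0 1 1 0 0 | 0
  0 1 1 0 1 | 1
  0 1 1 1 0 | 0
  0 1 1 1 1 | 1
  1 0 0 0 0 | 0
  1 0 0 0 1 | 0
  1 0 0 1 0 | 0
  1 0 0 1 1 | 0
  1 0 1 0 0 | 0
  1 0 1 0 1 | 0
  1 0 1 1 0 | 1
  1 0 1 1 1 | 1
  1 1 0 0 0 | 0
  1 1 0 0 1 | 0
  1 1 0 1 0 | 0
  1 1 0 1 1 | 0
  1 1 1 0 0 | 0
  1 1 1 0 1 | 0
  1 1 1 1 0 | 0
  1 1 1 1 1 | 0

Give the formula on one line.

  ~b = 11111111000000001111111100000000
  ~d = 11001100110011001100110011001100
  (~b | ~d) = 11111111110011001111111111001100
  (a & (~b | ~d)) = 00000000000000001111111111001100
  ~a = 11111111111111110000000000000000
  (~a & b) = 00000000111111110000000000000000
  ((~a & b) & e) = 00000000010101010000000000000000
  ((a & (~b | ~d)) | ((~a & b) & e)) = 00000000010101011111111111001100
  (d | ~a) = 11111111111111110011001100110011
  (((a & (~b | ~d)) | ((~a & b) & e)) & (d | ~a)) = 00000000010101010011001100000000
  (c & (((a & (~b | ~d)) | ((~a & b) & e)) & (d | ~a))) = 00000000000001010000001100000000

(c & (((a & (~b | ~d)) | ((~a & b) & e)) & (d | ~a)))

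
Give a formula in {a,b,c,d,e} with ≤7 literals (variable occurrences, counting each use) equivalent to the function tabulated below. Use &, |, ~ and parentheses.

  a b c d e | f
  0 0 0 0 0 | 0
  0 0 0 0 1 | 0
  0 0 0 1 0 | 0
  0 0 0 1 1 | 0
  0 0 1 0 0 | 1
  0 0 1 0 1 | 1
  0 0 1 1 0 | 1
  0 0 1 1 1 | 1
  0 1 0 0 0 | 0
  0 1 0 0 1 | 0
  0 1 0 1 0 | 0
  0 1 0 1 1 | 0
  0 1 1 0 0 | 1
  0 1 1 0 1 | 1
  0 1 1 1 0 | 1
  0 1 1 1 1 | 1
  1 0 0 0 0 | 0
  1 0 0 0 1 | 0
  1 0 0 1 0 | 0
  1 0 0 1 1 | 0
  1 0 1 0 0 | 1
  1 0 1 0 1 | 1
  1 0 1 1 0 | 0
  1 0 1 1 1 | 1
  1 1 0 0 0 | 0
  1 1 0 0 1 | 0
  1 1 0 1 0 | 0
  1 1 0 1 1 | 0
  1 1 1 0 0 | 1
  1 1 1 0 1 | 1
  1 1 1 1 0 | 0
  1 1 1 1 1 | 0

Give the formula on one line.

(((~a | ~d) | (e & (~e | ~b))) & c)

  ~a = 11111111111111110000000000000000
  ~d = 11001100110011001100110011001100
  (~a | ~d) = 11111111111111111100110011001100
  ~e = 10101010101010101010101010101010
  ~b = 11111111000000001111111100000000
  (~e | ~b) = 11111111101010101111111110101010
  (e & (~e | ~b)) = 01010101000000000101010100000000
  ((~a | ~d) | (e & (~e | ~b))) = 11111111111111111101110111001100
  (((~a | ~d) | (e & (~e | ~b))) & c) = 00001111000011110000110100001100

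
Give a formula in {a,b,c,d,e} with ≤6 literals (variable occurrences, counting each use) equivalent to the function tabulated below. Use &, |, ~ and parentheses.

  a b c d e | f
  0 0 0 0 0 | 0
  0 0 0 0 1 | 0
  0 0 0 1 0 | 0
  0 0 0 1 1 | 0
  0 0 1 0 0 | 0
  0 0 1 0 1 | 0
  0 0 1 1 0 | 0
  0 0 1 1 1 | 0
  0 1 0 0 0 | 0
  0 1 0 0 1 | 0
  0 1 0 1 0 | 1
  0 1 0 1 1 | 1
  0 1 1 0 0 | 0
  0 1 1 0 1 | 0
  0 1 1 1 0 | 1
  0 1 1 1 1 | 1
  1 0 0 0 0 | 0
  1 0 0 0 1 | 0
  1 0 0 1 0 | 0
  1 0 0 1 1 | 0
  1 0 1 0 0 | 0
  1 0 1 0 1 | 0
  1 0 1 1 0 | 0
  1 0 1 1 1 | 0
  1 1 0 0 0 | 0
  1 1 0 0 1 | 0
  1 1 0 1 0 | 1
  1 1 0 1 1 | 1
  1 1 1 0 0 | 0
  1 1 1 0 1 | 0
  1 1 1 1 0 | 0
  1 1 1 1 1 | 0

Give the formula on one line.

(b & ((~a | (d & ~c)) & (a | d)))

  ~a = 11111111111111110000000000000000
  ~c = 11110000111100001111000011110000
  (d & ~c) = 00110000001100000011000000110000
  (~a | (d & ~c)) = 11111111111111110011000000110000
  (a | d) = 00110011001100111111111111111111
  ((~a | (d & ~c)) & (a | d)) = 00110011001100110011000000110000
  (b & ((~a | (d & ~c)) & (a | d))) = 00000000001100110000000000110000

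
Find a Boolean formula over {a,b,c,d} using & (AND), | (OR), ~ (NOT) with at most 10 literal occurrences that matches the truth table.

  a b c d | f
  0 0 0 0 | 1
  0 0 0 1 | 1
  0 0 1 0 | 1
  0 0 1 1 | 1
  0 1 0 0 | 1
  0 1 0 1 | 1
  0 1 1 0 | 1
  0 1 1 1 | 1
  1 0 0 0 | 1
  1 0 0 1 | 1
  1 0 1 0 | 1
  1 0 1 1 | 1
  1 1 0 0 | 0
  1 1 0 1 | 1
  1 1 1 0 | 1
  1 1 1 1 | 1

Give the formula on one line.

(c | (((~d & ((~a | ~c) & ~b)) | d) | ~a))

  ~d = 1010101010101010
  ~a = 1111111100000000
  ~c = 1100110011001100
  (~a | ~c) = 1111111111001100
  ~b = 1111000011110000
  ((~a | ~c) & ~b) = 1111000011000000
  (~d & ((~a | ~c) & ~b)) = 1010000010000000
  ((~d & ((~a | ~c) & ~b)) | d) = 1111010111010101
  (((~d & ((~a | ~c) & ~b)) | d) | ~a) = 1111111111010101
  (c | (((~d & ((~a | ~c) & ~b)) | d) | ~a)) = 1111111111110111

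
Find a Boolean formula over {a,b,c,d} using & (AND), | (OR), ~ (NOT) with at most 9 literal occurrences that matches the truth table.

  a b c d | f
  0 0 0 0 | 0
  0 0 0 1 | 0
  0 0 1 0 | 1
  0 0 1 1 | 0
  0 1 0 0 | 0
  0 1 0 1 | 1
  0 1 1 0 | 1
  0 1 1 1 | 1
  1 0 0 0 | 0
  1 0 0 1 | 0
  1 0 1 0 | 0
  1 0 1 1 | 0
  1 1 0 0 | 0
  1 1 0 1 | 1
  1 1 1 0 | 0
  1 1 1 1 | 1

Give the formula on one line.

((((~b | c) & (~a & (~d | ~b))) | d) & ((c & ~d) | b))

  ~b = 1111000011110000
  (~b | c) = 1111001111110011
  ~a = 1111111100000000
  ~d = 1010101010101010
  (~d | ~b) = 1111101011111010
  (~a & (~d | ~b)) = 1111101000000000
  ((~b | c) & (~a & (~d | ~b))) = 1111001000000000
  (((~b | c) & (~a & (~d | ~b))) | d) = 1111011101010101
  (c & ~d) = 0010001000100010
  ((c & ~d) | b) = 0010111100101111
  ((((~b | c) & (~a & (~d | ~b))) | d) & ((c & ~d) | b)) = 0010011100000101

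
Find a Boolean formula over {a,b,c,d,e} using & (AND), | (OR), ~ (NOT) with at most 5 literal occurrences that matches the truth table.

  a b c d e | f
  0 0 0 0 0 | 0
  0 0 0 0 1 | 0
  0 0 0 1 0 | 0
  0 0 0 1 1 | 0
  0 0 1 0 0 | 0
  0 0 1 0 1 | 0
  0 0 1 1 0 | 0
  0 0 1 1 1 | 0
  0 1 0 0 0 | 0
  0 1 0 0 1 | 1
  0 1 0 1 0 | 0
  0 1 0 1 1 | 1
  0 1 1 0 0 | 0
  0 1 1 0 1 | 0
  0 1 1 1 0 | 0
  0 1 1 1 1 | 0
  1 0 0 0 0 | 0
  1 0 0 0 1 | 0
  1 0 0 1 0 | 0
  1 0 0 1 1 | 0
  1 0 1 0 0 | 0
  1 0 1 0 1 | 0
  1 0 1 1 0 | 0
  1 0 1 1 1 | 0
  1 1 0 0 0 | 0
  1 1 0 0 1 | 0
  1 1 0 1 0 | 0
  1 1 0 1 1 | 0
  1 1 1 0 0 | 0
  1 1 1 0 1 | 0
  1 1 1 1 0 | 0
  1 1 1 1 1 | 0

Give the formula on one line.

((e & b) & ((b & ~a) & ~c))

  (e & b) = 00000000010101010000000001010101
  ~a = 11111111111111110000000000000000
  (b & ~a) = 00000000111111110000000000000000
  ~c = 11110000111100001111000011110000
  ((b & ~a) & ~c) = 00000000111100000000000000000000
  ((e & b) & ((b & ~a) & ~c)) = 00000000010100000000000000000000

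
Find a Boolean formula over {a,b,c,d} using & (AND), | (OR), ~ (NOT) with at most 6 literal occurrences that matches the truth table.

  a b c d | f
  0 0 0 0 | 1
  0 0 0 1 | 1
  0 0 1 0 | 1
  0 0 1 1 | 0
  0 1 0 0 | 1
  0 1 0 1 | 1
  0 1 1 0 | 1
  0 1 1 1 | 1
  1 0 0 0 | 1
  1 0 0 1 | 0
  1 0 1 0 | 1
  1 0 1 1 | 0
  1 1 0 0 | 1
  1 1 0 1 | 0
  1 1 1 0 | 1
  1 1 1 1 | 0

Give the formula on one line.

((~d | (~c | b)) & (~d | ~a))

  ~d = 1010101010101010
  ~c = 1100110011001100
  (~c | b) = 1100111111001111
  (~d | (~c | b)) = 1110111111101111
  ~a = 1111111100000000
  (~d | ~a) = 1111111110101010
  ((~d | (~c | b)) & (~d | ~a)) = 1110111110101010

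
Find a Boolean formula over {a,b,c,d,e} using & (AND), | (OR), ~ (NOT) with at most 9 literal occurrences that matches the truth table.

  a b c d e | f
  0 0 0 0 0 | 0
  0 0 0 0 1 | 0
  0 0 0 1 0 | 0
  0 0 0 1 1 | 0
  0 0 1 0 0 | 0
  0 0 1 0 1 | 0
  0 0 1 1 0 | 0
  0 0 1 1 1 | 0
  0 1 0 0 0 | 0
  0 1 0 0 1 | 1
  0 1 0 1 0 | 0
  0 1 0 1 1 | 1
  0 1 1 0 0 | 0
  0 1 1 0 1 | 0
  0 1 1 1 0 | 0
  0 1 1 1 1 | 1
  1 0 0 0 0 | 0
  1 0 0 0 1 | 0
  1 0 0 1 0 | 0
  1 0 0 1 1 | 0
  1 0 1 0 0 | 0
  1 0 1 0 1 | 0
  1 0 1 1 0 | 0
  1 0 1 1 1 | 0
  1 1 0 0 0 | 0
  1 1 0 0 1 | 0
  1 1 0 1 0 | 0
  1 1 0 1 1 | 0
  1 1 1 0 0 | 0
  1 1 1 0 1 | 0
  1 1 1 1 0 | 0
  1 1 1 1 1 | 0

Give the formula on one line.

  ~c = 11110000111100001111000011110000
  (~c | d) = 11110011111100111111001111110011
  ~a = 11111111111111110000000000000000
  ((~c | d) & ~a) = 11110011111100110000000000000000
  (((~c | d) & ~a) & b) = 00000000111100110000000000000000
  ~e = 10101010101010101010101010101010
  (a & ~e) = 00000000000000001010101010101010
  ((a & ~e) | e) = 01010101010101011111111111111111
  ((((~c | d) & ~a) & b) & ((a & ~e) | e)) = 00000000010100010000000000000000

((((~c | d) & ~a) & b) & ((a & ~e) | e))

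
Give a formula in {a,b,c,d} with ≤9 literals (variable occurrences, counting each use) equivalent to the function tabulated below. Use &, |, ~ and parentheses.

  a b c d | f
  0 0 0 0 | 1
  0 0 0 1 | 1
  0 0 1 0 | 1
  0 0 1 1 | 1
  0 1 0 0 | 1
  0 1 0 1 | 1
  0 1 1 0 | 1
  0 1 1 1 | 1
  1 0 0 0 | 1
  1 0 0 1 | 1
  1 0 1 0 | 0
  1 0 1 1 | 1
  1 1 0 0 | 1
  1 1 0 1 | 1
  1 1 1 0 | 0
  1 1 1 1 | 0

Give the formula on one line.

  ~a = 1111111100000000
  ~c = 1100110011001100
  (~a | ~c) = 1111111111001100
  ~b = 1111000011110000
  (d | b) = 0101111101011111
  ((d | b) | ~a) = 1111111101011111
  (~b & ((d | b) | ~a)) = 1111000001010000
  ((~a | ~c) | (~b & ((d | b) | ~a))) = 1111111111011100

((~a | ~c) | (~b & ((d | b) | ~a)))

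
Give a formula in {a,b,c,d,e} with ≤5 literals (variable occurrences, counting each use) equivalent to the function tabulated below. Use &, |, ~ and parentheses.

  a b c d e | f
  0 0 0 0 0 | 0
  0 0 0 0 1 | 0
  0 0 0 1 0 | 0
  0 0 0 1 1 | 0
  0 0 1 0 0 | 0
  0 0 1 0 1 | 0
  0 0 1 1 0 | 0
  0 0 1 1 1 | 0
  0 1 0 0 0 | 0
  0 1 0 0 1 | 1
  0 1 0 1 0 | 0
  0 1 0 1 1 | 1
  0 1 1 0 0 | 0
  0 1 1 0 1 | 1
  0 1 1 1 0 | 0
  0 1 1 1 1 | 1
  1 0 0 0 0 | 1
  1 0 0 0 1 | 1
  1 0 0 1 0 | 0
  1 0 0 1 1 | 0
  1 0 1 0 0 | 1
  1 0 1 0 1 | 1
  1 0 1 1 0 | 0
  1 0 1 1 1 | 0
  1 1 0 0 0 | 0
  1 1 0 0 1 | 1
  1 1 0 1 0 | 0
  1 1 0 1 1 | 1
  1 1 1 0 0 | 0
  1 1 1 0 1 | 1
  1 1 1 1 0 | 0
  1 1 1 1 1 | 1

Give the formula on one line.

((~d & (~b & a)) | (e & b))

  ~d = 11001100110011001100110011001100
  ~b = 11111111000000001111111100000000
  (~b & a) = 00000000000000001111111100000000
  (~d & (~b & a)) = 00000000000000001100110000000000
  (e & b) = 00000000010101010000000001010101
  ((~d & (~b & a)) | (e & b)) = 00000000010101011100110001010101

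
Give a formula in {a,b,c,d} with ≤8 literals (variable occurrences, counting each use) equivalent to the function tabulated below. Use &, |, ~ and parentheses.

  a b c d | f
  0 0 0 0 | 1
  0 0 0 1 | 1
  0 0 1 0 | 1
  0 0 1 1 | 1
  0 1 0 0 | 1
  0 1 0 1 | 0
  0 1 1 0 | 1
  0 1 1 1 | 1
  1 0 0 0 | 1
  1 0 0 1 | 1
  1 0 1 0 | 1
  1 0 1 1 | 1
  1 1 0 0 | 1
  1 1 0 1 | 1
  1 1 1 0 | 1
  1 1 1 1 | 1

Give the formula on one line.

((((a & c) | ~d) | c) | (~b | (a & (d | ~a))))

  (a & c) = 0000000000110011
  ~d = 1010101010101010
  ((a & c) | ~d) = 1010101010111011
  (((a & c) | ~d) | c) = 1011101110111011
  ~b = 1111000011110000
  ~a = 1111111100000000
  (d | ~a) = 1111111101010101
  (a & (d | ~a)) = 0000000001010101
  (~b | (a & (d | ~a))) = 1111000011110101
  ((((a & c) | ~d) | c) | (~b | (a & (d | ~a)))) = 1111101111111111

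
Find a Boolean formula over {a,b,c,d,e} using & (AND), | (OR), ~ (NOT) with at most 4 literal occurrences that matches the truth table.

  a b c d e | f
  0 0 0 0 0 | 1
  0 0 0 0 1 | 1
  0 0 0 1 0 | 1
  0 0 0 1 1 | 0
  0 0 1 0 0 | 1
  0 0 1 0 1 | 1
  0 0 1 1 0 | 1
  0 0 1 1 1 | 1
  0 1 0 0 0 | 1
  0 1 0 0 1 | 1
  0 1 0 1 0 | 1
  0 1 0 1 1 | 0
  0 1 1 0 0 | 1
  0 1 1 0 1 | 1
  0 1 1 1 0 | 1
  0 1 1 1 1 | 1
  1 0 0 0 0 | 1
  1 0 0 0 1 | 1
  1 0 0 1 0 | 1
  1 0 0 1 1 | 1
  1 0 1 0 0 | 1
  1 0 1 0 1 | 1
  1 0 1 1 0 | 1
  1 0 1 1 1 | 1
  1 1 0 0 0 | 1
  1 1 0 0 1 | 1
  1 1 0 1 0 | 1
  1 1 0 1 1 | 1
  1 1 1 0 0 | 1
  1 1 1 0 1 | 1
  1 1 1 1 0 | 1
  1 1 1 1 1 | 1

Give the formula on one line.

(~d | (~e | (a | c)))

  ~d = 11001100110011001100110011001100
  ~e = 10101010101010101010101010101010
  (a | c) = 00001111000011111111111111111111
  (~e | (a | c)) = 10101111101011111111111111111111
  (~d | (~e | (a | c))) = 11101111111011111111111111111111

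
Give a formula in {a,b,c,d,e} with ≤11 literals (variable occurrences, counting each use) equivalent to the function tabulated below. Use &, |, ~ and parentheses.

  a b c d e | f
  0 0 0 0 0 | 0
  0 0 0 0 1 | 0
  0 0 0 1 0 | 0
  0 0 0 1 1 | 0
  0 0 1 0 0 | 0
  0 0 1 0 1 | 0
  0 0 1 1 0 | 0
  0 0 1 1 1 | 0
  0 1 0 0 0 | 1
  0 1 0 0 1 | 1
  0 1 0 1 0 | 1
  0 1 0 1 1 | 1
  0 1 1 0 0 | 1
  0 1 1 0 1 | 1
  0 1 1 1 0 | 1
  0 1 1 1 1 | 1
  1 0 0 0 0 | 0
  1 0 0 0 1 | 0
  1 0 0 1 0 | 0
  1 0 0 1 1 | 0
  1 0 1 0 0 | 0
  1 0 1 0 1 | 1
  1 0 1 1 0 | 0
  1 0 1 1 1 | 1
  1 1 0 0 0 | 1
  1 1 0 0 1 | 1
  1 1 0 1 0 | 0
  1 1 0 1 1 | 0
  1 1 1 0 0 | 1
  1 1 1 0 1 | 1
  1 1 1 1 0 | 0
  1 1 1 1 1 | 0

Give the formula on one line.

(((a & ~b) & ((a & e) & (b | c))) | ((~d | ~a) & b))

  ~b = 11111111000000001111111100000000
  (a & ~b) = 00000000000000001111111100000000
  (a & e) = 00000000000000000101010101010101
  (b | c) = 00001111111111110000111111111111
  ((a & e) & (b | c)) = 00000000000000000000010101010101
  ((a & ~b) & ((a & e) & (b | c))) = 00000000000000000000010100000000
  ~d = 11001100110011001100110011001100
  ~a = 11111111111111110000000000000000
  (~d | ~a) = 11111111111111111100110011001100
  ((~d | ~a) & b) = 00000000111111110000000011001100
  (((a & ~b) & ((a & e) & (b | c))) | ((~d | ~a) & b)) = 00000000111111110000010111001100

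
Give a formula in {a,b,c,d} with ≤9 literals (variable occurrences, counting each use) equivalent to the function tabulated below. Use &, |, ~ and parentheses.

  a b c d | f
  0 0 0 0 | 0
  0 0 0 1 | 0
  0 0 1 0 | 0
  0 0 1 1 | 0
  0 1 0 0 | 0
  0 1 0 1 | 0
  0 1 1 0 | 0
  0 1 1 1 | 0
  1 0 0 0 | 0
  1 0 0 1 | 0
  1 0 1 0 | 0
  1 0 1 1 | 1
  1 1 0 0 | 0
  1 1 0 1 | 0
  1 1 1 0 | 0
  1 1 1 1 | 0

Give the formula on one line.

((a & (~b & ((~b | a) & c))) & d)

  ~b = 1111000011110000
  (~b | a) = 1111000011111111
  ((~b | a) & c) = 0011000000110011
  (~b & ((~b | a) & c)) = 0011000000110000
  (a & (~b & ((~b | a) & c))) = 0000000000110000
  ((a & (~b & ((~b | a) & c))) & d) = 0000000000010000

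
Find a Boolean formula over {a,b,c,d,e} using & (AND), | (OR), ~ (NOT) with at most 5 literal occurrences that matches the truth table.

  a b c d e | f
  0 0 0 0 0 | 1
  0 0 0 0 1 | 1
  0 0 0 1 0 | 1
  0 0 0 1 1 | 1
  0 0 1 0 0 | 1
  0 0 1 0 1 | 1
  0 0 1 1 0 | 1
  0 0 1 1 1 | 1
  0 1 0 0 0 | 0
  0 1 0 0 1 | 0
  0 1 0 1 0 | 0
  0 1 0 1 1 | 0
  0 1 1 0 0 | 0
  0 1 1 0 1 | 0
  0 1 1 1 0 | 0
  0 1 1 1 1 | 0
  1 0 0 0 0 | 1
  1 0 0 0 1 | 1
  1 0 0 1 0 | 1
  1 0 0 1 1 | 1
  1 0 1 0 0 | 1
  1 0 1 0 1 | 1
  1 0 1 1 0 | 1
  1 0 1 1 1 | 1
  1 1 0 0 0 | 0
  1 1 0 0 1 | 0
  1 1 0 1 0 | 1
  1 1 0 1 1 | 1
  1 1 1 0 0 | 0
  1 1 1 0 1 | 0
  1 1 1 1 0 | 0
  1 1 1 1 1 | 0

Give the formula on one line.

  ~b = 11111111000000001111111100000000
  (a & d) = 00000000000000000011001100110011
  ~c = 11110000111100001111000011110000
  ((a & d) & ~c) = 00000000000000000011000000110000
  (~b | ((a & d) & ~c)) = 11111111000000001111111100110000

(~b | ((a & d) & ~c))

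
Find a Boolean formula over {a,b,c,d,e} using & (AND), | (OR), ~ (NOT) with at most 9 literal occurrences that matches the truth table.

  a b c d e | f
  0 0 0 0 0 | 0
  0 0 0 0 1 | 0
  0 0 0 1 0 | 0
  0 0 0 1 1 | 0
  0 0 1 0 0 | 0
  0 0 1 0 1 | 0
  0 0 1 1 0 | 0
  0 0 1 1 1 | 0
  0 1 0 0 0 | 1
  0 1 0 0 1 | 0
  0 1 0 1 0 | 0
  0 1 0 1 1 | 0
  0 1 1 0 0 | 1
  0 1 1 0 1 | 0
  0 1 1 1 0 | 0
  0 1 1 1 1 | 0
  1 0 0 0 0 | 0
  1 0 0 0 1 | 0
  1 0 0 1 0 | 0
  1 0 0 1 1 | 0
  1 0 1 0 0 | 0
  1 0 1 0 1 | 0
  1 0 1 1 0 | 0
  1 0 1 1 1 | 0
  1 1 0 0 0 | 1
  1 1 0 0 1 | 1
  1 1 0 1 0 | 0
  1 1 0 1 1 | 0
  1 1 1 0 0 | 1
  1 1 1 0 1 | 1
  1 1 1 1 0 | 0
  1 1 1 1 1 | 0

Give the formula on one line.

  ~d = 11001100110011001100110011001100
  ~e = 10101010101010101010101010101010
  (~e & b) = 00000000101010100000000010101010
  ~b = 11111111000000001111111100000000
  (c & ~b) = 00001111000000000000111100000000
  ((~e & b) | (c & ~b)) = 00001111101010100000111110101010
  (a | ((~e & b) | (c & ~b))) = 00001111101010101111111111111111
  (~d & (a | ((~e & b) | (c & ~b)))) = 00001100100010001100110011001100
  (b & (~d & (a | ((~e & b) | (c & ~b))))) = 00000000100010000000000011001100

(b & (~d & (a | ((~e & b) | (c & ~b)))))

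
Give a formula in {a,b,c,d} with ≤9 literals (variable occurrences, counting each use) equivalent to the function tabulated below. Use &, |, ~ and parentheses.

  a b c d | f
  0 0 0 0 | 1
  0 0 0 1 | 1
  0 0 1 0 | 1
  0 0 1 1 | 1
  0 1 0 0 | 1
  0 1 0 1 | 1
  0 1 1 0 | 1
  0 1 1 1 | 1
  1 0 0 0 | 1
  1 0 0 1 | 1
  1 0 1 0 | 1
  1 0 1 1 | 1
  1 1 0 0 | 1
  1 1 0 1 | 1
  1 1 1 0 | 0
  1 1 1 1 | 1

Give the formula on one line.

((((~b | ~a) | d) & (d | c)) | ((c | (a | ~d)) & ~c))

  ~b = 1111000011110000
  ~a = 1111111100000000
  (~b | ~a) = 1111111111110000
  ((~b | ~a) | d) = 1111111111110101
  (d | c) = 0111011101110111
  (((~b | ~a) | d) & (d | c)) = 0111011101110101
  ~d = 1010101010101010
  (a | ~d) = 1010101011111111
  (c | (a | ~d)) = 1011101111111111
  ~c = 1100110011001100
  ((c | (a | ~d)) & ~c) = 1000100011001100
  ((((~b | ~a) | d) & (d | c)) | ((c | (a | ~d)) & ~c)) = 1111111111111101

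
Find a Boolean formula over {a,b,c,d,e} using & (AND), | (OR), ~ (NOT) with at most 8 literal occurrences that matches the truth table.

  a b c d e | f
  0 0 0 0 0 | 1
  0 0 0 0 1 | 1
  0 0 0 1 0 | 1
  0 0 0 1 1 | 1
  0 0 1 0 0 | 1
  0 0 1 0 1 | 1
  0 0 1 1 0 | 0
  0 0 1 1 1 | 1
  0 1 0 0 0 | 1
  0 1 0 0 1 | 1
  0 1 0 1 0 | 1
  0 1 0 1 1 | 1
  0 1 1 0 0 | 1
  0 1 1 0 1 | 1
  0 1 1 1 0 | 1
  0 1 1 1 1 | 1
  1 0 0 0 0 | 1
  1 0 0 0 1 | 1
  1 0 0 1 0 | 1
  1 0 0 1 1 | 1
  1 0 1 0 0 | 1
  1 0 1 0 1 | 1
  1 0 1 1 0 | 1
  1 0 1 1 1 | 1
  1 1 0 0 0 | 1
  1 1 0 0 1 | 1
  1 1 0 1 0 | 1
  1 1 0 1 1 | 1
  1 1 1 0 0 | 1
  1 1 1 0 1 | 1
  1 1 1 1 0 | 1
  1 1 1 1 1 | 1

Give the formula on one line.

  ~c = 11110000111100001111000011110000
  (~c | b) = 11110000111111111111000011111111
  ~d = 11001100110011001100110011001100
  ((~c | b) | ~d) = 11111100111111111111110011111111
  (((~c | b) | ~d) | a) = 11111100111111111111111111111111
  (a | ~d) = 11001100110011001111111111111111
  ((a | ~d) | e) = 11011101110111011111111111111111
  ((((~c | b) | ~d) | a) | ((a | ~d) | e)) = 11111101111111111111111111111111

((((~c | b) | ~d) | a) | ((a | ~d) | e))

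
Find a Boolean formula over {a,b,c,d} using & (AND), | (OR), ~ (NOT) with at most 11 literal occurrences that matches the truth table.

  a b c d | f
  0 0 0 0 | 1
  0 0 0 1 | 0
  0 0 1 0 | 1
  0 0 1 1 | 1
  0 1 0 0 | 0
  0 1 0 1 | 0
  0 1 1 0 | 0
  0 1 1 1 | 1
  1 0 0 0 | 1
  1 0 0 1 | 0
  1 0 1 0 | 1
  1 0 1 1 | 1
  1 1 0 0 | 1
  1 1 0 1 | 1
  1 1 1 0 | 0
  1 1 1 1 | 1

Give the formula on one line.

  ~b = 1111000011110000
  (c | a) = 0011001111111111
  (~b | (c | a)) = 1111001111111111
  (d | ~b) = 1111010111110101
  ~c = 1100110011001100
  ((d | ~b) | ~c) = 1111110111111101
  ((~b | (c | a)) & ((d | ~b) | ~c)) = 1111000111111101
  ~d = 1010101010101010
  (c | ~d) = 1011101110111011
  (b | (c | ~d)) = 1011111110111111
  (((~b | (c | a)) & ((d | ~b) | ~c)) & (b | (c | ~d))) = 1011000110111101

(((~b | (c | a)) & ((d | ~b) | ~c)) & (b | (c | ~d)))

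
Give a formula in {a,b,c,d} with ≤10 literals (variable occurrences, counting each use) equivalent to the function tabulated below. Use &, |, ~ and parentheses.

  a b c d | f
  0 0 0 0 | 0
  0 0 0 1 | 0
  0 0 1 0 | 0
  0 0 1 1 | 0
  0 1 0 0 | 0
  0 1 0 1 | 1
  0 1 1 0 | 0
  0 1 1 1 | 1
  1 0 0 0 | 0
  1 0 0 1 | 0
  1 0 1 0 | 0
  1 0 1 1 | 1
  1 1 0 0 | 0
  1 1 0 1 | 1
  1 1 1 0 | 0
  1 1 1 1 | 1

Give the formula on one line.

(((a & d) | (d & b)) & (b | (c | ~a)))

  (a & d) = 0000000001010101
  (d & b) = 0000010100000101
  ((a & d) | (d & b)) = 0000010101010101
  ~a = 1111111100000000
  (c | ~a) = 1111111100110011
  (b | (c | ~a)) = 1111111100111111
  (((a & d) | (d & b)) & (b | (c | ~a))) = 0000010100010101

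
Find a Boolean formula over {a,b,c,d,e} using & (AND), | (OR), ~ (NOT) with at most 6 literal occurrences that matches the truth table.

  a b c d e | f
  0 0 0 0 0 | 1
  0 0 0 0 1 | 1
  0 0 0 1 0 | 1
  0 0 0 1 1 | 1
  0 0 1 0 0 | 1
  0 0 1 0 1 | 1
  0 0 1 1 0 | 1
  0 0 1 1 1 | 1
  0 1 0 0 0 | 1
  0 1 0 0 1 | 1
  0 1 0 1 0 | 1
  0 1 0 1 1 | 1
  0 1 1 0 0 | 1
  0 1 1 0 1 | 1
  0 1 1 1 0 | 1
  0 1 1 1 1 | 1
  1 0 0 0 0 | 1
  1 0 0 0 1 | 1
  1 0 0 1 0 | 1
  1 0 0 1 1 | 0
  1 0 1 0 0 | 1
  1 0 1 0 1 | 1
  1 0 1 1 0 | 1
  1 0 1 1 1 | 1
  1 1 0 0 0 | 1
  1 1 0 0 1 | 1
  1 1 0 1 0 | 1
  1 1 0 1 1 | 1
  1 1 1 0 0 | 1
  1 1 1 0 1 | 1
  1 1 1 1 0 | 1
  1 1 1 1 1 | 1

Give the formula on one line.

  ~e = 10101010101010101010101010101010
  (c | ~e) = 10101111101011111010111110101111
  ~d = 11001100110011001100110011001100
  ((c | ~e) | ~d) = 11101111111011111110111111101111
  (((c | ~e) | ~d) | b) = 11101111111111111110111111111111
  ~a = 11111111111111110000000000000000
  ((((c | ~e) | ~d) | b) | ~a) = 11111111111111111110111111111111

((((c | ~e) | ~d) | b) | ~a)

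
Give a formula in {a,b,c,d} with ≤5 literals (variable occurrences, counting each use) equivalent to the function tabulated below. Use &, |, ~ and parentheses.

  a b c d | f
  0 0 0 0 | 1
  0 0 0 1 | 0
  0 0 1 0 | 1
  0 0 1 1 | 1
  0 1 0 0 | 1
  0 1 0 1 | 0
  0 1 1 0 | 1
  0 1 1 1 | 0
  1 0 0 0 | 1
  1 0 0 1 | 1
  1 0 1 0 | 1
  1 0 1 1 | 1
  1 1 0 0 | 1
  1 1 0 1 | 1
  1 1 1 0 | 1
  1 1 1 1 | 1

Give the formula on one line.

  ~b = 1111000011110000
  (~b & c) = 0011000000110000
  ((~b & c) | a) = 0011000011111111
  ~d = 1010101010101010
  (((~b & c) | a) | ~d) = 1011101011111111

(((~b & c) | a) | ~d)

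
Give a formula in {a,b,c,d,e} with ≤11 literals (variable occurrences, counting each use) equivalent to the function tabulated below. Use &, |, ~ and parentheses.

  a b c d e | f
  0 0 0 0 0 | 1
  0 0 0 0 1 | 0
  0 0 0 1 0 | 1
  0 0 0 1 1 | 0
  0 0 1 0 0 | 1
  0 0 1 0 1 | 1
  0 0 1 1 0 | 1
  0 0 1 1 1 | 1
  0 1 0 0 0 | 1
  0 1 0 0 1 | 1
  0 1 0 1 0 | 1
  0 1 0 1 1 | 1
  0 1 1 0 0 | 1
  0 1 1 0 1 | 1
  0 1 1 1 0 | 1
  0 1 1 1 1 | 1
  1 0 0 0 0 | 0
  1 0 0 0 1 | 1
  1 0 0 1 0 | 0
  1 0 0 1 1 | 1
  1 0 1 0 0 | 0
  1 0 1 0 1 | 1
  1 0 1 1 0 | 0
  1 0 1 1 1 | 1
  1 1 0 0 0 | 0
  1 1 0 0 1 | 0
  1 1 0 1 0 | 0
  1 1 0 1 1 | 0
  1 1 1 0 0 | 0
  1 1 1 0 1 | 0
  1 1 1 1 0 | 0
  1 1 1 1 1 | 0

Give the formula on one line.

(((e & a) & ~b) | (((~e | c) | ((~c | e) & b)) & ~a))

  (e & a) = 00000000000000000101010101010101
  ~b = 11111111000000001111111100000000
  ((e & a) & ~b) = 00000000000000000101010100000000
  ~e = 10101010101010101010101010101010
  (~e | c) = 10101111101011111010111110101111
  ~c = 11110000111100001111000011110000
  (~c | e) = 11110101111101011111010111110101
  ((~c | e) & b) = 00000000111101010000000011110101
  ((~e | c) | ((~c | e) & b)) = 10101111111111111010111111111111
  ~a = 11111111111111110000000000000000
  (((~e | c) | ((~c | e) & b)) & ~a) = 10101111111111110000000000000000
  (((e & a) & ~b) | (((~e | c) | ((~c | e) & b)) & ~a)) = 10101111111111110101010100000000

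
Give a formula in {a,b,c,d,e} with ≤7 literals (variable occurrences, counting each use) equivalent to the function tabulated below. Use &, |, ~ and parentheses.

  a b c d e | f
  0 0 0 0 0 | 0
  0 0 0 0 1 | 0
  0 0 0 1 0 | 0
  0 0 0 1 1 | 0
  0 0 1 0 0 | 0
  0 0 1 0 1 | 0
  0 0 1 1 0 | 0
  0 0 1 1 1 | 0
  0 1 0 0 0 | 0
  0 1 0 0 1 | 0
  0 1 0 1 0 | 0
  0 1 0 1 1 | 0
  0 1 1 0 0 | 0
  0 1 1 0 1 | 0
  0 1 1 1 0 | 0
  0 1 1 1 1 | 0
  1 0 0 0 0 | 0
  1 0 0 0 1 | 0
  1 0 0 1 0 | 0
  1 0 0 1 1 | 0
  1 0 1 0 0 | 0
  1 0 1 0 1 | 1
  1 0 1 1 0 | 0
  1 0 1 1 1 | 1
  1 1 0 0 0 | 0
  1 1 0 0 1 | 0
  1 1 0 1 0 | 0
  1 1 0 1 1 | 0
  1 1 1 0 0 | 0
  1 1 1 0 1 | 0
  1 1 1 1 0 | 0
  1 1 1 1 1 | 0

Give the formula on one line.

  ~b = 11111111000000001111111100000000
  (c & e) = 00000101000001010000010100000101
  (~b & (c & e)) = 00000101000000000000010100000000
  (b | a) = 00000000111111111111111111111111
  ((~b & (c & e)) & (b | a)) = 00000000000000000000010100000000

((~b & (c & e)) & (b | a))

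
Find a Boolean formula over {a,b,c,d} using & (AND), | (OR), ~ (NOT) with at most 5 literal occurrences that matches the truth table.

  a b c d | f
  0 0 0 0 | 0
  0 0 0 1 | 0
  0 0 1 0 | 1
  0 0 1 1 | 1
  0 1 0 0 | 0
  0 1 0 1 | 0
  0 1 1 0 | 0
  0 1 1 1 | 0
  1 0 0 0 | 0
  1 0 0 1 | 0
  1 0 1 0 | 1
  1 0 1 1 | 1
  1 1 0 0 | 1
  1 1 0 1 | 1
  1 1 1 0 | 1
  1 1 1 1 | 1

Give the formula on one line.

((c & ~b) | (a & b))

  ~b = 1111000011110000
  (c & ~b) = 0011000000110000
  (a & b) = 0000000000001111
  ((c & ~b) | (a & b)) = 0011000000111111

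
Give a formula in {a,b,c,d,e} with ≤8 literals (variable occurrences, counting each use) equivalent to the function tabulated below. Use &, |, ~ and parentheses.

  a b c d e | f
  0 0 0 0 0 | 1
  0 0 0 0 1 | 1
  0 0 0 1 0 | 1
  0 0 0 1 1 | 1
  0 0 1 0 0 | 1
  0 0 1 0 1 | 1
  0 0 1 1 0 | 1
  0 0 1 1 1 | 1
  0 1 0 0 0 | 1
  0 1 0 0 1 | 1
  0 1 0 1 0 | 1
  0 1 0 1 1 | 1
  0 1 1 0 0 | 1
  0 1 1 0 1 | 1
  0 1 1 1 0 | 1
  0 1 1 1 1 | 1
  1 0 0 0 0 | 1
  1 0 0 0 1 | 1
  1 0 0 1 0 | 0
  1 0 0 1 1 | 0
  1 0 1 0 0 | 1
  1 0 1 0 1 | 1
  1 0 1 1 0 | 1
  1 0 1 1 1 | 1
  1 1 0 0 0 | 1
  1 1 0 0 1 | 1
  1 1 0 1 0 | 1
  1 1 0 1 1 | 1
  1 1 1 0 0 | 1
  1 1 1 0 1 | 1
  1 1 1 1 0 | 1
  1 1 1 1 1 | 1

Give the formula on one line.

((c | (~a | ~d)) | (d & (~c & b)))

  ~a = 11111111111111110000000000000000
  ~d = 11001100110011001100110011001100
  (~a | ~d) = 11111111111111111100110011001100
  (c | (~a | ~d)) = 11111111111111111100111111001111
  ~c = 11110000111100001111000011110000
  (~c & b) = 00000000111100000000000011110000
  (d & (~c & b)) = 00000000001100000000000000110000
  ((c | (~a | ~d)) | (d & (~c & b))) = 11111111111111111100111111111111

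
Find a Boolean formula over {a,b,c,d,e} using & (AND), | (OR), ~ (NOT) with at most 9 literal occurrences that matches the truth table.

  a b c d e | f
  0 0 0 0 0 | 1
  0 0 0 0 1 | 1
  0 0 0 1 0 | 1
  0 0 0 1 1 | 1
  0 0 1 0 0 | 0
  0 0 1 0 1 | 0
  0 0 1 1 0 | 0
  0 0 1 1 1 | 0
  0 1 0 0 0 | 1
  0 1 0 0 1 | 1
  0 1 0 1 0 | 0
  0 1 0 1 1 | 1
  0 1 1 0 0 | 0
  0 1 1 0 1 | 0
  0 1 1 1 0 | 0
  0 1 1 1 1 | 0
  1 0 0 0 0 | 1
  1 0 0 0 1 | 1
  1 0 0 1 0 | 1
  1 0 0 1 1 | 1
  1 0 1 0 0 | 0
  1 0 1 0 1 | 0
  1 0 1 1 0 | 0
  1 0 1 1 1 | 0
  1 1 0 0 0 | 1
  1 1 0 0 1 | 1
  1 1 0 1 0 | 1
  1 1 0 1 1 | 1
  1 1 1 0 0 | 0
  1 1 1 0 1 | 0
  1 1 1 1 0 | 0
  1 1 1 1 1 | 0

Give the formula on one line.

  ~b = 11111111000000001111111100000000
  ~a = 11111111111111110000000000000000
  (~b & ~a) = 11111111000000000000000000000000
  (d | b) = 00110011111111110011001111111111
  ((~b & ~a) & (d | b)) = 00110011000000000000000000000000
  ~d = 11001100110011001100110011001100
  (~d | e) = 11011101110111011101110111011101
  (a | (~d | e)) = 11011101110111011111111111111111
  (((~b & ~a) & (d | b)) | (a | (~d | e))) = 11111111110111011111111111111111
  ~c = 11110000111100001111000011110000
  ((((~b & ~a) & (d | b)) | (a | (~d | e))) & ~c) = 11110000110100001111000011110000

((((~b & ~a) & (d | b)) | (a | (~d | e))) & ~c)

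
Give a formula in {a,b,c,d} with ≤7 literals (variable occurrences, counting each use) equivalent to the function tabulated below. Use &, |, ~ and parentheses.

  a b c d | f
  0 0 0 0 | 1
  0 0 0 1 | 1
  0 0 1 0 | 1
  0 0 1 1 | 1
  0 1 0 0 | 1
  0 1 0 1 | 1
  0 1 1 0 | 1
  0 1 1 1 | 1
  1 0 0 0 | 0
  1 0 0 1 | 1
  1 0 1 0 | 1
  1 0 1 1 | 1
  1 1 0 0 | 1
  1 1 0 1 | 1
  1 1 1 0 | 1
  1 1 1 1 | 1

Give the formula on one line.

(((c | b) | d) | (d | ~a))

  (c | b) = 0011111100111111
  ((c | b) | d) = 0111111101111111
  ~a = 1111111100000000
  (d | ~a) = 1111111101010101
  (((c | b) | d) | (d | ~a)) = 1111111101111111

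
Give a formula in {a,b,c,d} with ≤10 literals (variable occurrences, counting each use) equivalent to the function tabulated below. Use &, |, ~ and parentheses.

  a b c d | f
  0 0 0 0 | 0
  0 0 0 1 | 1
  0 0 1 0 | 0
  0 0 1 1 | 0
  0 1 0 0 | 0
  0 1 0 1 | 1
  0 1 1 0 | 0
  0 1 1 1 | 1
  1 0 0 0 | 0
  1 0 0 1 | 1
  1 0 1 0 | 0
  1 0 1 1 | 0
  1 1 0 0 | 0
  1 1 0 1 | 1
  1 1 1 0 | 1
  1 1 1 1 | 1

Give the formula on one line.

  (a & c) = 0000000000110011
  ((a & c) | d) = 0101010101110111
  ~c = 1100110011001100
  ~b = 1111000011110000
  (~b | a) = 1111000011111111
  (~c & (~b | a)) = 1100000011001100
  (b | (~c & (~b | a))) = 1100111111001111
  (((a & c) | d) & (b | (~c & (~b | a)))) = 0100010101000111

(((a & c) | d) & (b | (~c & (~b | a))))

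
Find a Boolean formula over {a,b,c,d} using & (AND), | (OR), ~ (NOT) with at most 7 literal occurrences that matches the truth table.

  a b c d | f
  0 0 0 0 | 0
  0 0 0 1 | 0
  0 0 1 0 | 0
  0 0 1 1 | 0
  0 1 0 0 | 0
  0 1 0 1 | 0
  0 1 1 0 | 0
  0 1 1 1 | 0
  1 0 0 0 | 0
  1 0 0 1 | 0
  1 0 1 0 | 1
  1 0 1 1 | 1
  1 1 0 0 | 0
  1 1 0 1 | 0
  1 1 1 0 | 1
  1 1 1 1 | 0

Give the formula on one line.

  ~d = 1010101010101010
  ~b = 1111000011110000
  (~d | ~b) = 1111101011111010
  (a & (~d | ~b)) = 0000000011111010
  ((a & (~d | ~b)) & c) = 0000000000110010

((a & (~d | ~b)) & c)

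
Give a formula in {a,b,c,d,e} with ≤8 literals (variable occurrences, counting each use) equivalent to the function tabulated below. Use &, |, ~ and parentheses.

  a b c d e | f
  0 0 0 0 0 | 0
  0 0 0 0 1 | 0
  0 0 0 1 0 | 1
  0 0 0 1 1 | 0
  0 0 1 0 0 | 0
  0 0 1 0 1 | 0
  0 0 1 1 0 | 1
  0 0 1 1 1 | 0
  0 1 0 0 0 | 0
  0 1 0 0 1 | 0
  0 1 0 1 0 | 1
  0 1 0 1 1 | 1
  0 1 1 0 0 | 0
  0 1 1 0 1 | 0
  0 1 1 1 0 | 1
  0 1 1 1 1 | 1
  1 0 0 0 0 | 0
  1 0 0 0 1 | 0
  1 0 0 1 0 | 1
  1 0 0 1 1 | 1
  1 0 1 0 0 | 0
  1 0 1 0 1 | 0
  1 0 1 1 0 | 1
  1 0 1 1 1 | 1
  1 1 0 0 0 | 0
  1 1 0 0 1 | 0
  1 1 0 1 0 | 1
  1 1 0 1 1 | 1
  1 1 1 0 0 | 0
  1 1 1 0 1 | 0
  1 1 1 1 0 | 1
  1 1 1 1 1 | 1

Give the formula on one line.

(((a | b) | (~e | a)) & d)

  (a | b) = 00000000111111111111111111111111
  ~e = 10101010101010101010101010101010
  (~e | a) = 10101010101010101111111111111111
  ((a | b) | (~e | a)) = 10101010111111111111111111111111
  (((a | b) | (~e | a)) & d) = 00100010001100110011001100110011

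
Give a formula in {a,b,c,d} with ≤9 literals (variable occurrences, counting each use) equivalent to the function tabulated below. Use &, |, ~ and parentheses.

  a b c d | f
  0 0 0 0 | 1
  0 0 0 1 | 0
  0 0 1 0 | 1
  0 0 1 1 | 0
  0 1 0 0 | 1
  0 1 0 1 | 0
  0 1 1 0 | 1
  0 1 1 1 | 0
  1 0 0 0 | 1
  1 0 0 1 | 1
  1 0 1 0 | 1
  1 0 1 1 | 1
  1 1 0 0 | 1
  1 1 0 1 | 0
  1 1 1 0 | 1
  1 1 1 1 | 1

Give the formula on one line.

  ~c = 1100110011001100
  (~c | a) = 1100110011111111
  ~d = 1010101010101010
  ~b = 1111000011110000
  (~d | ~b) = 1111101011111010
  (c | (~d | ~b)) = 1111101111111011
  ((~c | a) & (c | (~d | ~b))) = 1100100011111011
  (((~c | a) & (c | (~d | ~b))) & d) = 0100000001010001
  (a & (((~c | a) & (c | (~d | ~b))) & d)) = 0000000001010001
  ((a & (((~c | a) & (c | (~d | ~b))) & d)) | ~d) = 1010101011111011

((a & (((~c | a) & (c | (~d | ~b))) & d)) | ~d)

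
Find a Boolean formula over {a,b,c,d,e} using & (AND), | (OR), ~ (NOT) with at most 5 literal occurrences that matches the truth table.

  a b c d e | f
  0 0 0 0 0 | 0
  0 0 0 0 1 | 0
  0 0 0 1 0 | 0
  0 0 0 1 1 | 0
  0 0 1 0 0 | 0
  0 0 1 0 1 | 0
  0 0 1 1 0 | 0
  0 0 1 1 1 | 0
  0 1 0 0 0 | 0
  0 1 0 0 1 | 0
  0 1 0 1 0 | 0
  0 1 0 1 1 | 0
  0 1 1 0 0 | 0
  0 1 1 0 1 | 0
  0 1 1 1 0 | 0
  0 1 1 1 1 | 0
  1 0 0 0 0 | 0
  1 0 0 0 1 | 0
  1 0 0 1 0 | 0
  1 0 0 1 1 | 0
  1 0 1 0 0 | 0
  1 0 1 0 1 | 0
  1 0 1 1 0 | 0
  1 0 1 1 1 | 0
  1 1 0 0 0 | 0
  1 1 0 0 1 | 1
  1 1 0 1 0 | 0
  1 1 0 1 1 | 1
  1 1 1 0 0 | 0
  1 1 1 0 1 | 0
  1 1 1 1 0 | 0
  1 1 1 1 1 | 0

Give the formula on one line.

(e & (~c & (b & (a | ~e))))

  ~c = 11110000111100001111000011110000
  ~e = 10101010101010101010101010101010
  (a | ~e) = 10101010101010101111111111111111
  (b & (a | ~e)) = 00000000101010100000000011111111
  (~c & (b & (a | ~e))) = 00000000101000000000000011110000
  (e & (~c & (b & (a | ~e)))) = 00000000000000000000000001010000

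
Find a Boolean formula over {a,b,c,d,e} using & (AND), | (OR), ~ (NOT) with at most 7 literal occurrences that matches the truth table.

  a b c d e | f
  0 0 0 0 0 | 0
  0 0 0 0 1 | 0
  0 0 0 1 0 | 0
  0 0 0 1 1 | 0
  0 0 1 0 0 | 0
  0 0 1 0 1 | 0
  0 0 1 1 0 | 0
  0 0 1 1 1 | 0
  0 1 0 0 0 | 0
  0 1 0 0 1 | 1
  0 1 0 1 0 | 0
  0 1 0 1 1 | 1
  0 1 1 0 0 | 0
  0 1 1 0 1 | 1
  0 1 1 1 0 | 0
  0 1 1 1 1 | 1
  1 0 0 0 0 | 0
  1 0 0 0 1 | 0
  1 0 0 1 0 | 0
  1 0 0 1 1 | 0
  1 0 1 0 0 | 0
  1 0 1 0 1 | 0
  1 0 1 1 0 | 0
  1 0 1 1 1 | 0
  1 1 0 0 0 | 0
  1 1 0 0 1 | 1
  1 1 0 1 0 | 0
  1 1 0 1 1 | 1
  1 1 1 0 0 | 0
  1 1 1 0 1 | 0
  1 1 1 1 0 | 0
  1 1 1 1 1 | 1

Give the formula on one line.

  ~e = 10101010101010101010101010101010
  (b | ~e) = 10101010111111111010101011111111
  ~c = 11110000111100001111000011110000
  ~b = 11111111000000001111111100000000
  ~a = 11111111111111110000000000000000
  (~b | ~a) = 11111111111111111111111100000000
  (~c | (~b | ~a)) = 11111111111111111111111111110000
  ((~c | (~b | ~a)) | d) = 11111111111111111111111111110011
  ((b | ~e) & ((~c | (~b | ~a)) | d)) = 10101010111111111010101011110011
  (((b | ~e) & ((~c | (~b | ~a)) | d)) & e) = 00000000010101010000000001010001

(((b | ~e) & ((~c | (~b | ~a)) | d)) & e)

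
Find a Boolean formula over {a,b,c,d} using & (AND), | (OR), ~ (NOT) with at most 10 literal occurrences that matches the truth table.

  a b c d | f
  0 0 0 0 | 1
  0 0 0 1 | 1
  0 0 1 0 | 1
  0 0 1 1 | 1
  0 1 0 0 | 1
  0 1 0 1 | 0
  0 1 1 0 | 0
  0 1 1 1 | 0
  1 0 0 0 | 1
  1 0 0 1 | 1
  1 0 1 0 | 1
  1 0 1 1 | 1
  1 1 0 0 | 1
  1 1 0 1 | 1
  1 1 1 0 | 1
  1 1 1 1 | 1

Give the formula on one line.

  ~d = 1010101010101010
  ~c = 1100110011001100
  (~c | a) = 1100110011111111
  (~d & (~c | a)) = 1000100010101010
  (c & a) = 0000000000110011
  ((~d & (~c | a)) | (c & a)) = 1000100010111011
  (a | ((~d & (~c | a)) | (c & a))) = 1000100011111111
  ~b = 1111000011110000
  ~a = 1111111100000000
  (~a | ~c) = 1111111111001100
  (~b & (~a | ~c)) = 1111000011000000
  ((a | ((~d & (~c | a)) | (c & a))) | (~b & (~a | ~c))) = 1111100011111111

((a | ((~d & (~c | a)) | (c & a))) | (~b & (~a | ~c)))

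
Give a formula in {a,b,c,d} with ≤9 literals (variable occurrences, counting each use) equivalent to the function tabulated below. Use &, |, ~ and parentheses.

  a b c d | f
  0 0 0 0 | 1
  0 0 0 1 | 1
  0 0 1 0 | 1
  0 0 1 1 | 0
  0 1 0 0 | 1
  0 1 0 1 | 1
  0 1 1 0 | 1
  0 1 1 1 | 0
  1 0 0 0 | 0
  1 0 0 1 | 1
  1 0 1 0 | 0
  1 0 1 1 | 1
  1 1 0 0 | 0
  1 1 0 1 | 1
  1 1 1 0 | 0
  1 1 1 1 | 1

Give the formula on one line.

  ~d = 1010101010101010
  (d & a) = 0000000001010101
  ~c = 1100110011001100
  ((d & a) | ~c) = 1100110011011101
  (~d | ((d & a) | ~c)) = 1110111011111111
  ~a = 1111111100000000
  (~a | d) = 1111111101010101
  ((~d | ((d & a) | ~c)) & (~a | d)) = 1110111001010101

((~d | ((d & a) | ~c)) & (~a | d))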